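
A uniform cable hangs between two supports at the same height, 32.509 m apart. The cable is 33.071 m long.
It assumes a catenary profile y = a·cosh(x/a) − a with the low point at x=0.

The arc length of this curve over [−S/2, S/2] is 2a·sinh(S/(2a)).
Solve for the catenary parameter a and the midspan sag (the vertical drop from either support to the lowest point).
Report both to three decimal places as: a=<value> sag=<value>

a=50.600 sag=2.633

seed: a₀ = √(S³/(24(L−S))) = √(32.509³/(24·0.562)) = 50.469806
iter 1: u=0.322064  f(a)=+2.922e-03  f'(a)=-2.250e-02  a ← 50.469806 − (+2.922e-03/-2.250e-02) = 50.599653
iter 2: u=0.321237  f(a)=+1.131e-05  f'(a)=-2.233e-02  a ← 50.599653 − (+1.131e-05/-2.233e-02) = 50.600159
iter 3: u=0.321234  f(a)=+1.711e-10  f'(a)=-2.233e-02  a ← 50.600159 − (+1.711e-10/-2.233e-02) = 50.600159
iter 4: u=0.321234  f(a)=+0.000e+00  f'(a)=-2.233e-02  a ← 50.600159 − (+0.000e+00/-2.233e-02) = 50.600159
converged: |Δa| < 1e-12 after 4 iterations
sag = a·(cosh(S/(2a)) − 1) = 50.600159·(cosh(0.321234) − 1) = 2.633278
T_max/T_min = cosh(S/(2a)) = 1.052041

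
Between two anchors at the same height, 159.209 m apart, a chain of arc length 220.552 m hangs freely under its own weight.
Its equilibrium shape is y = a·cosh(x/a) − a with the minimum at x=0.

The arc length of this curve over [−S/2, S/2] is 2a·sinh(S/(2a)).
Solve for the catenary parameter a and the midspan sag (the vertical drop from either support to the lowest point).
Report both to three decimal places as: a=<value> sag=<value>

seed: a₀ = √(S³/(24(L−S))) = √(159.209³/(24·61.343)) = 52.355619
iter 1: u=1.520458  f(a)=+7.494e+00  f'(a)=-2.932e+00  a ← 52.355619 − (+7.494e+00/-2.932e+00) = 54.911675
iter 2: u=1.449683  f(a)=+5.837e-01  f'(a)=-2.491e+00  a ← 54.911675 − (+5.837e-01/-2.491e+00) = 55.145989
iter 3: u=1.443523  f(a)=+4.203e-03  f'(a)=-2.455e+00  a ← 55.145989 − (+4.203e-03/-2.455e+00) = 55.147701
iter 4: u=1.443478  f(a)=+2.214e-07  f'(a)=-2.455e+00  a ← 55.147701 − (+2.214e-07/-2.455e+00) = 55.147701
iter 5: u=1.443478  f(a)=-5.684e-14  f'(a)=-2.455e+00  a ← 55.147701 − (-5.684e-14/-2.455e+00) = 55.147701
converged: |Δa| < 1e-12 after 5 iterations
sag = a·(cosh(S/(2a)) − 1) = 55.147701·(cosh(1.443478) − 1) = 68.148954
T_max/T_min = cosh(S/(2a)) = 2.235753

a=55.148 sag=68.149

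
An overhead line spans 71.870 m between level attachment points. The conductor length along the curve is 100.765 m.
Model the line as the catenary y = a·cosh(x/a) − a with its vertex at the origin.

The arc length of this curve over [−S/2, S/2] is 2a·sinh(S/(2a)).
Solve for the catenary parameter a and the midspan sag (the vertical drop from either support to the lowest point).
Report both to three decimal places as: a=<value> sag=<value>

seed: a₀ = √(S³/(24(L−S))) = √(71.870³/(24·28.895)) = 23.136864
iter 1: u=1.553149  f(a)=+3.692e+00  f'(a)=-3.155e+00  a ← 23.136864 − (+3.692e+00/-3.155e+00) = 24.307282
iter 2: u=1.478364  f(a)=+2.987e-01  f'(a)=-2.663e+00  a ← 24.307282 − (+2.987e-01/-2.663e+00) = 24.419429
iter 3: u=1.471574  f(a)=+2.334e-03  f'(a)=-2.622e+00  a ← 24.419429 − (+2.334e-03/-2.622e+00) = 24.420319
iter 4: u=1.471520  f(a)=+1.450e-07  f'(a)=-2.621e+00  a ← 24.420319 − (+1.450e-07/-2.621e+00) = 24.420320
iter 5: u=1.471520  f(a)=+1.421e-14  f'(a)=-2.621e+00  a ← 24.420320 − (+1.421e-14/-2.621e+00) = 24.420320
converged: |Δa| < 1e-12 after 5 iterations
sag = a·(cosh(S/(2a)) − 1) = 24.420320·(cosh(1.471520) − 1) = 31.568504
T_max/T_min = cosh(S/(2a)) = 2.292715

a=24.420 sag=31.569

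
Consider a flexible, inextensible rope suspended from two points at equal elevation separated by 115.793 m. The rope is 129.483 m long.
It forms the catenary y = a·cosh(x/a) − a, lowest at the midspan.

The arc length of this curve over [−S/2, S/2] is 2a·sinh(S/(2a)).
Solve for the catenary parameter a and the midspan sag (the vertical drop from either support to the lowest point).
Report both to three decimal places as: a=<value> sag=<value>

a=69.928 sag=25.368

seed: a₀ = √(S³/(24(L−S))) = √(115.793³/(24·13.690)) = 68.741042
iter 1: u=0.842241  f(a)=+4.938e-01  f'(a)=-4.273e-01  a ← 68.741042 − (+4.938e-01/-4.273e-01) = 69.896815
iter 2: u=0.828314  f(a)=+1.273e-02  f'(a)=-4.055e-01  a ← 69.896815 − (+1.273e-02/-4.055e-01) = 69.928208
iter 3: u=0.827942  f(a)=+8.956e-06  f'(a)=-4.049e-01  a ← 69.928208 − (+8.956e-06/-4.049e-01) = 69.928230
iter 4: u=0.827942  f(a)=+4.405e-12  f'(a)=-4.049e-01  a ← 69.928230 − (+4.405e-12/-4.049e-01) = 69.928230
converged: |Δa| < 1e-12 after 4 iterations
sag = a·(cosh(S/(2a)) − 1) = 69.928230·(cosh(0.827942) − 1) = 25.368250
T_max/T_min = cosh(S/(2a)) = 1.362776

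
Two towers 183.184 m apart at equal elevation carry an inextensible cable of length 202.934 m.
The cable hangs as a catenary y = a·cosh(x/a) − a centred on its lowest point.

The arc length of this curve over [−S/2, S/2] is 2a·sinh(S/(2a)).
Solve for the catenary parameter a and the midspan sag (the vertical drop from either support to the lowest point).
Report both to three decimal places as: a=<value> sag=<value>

seed: a₀ = √(S³/(24(L−S))) = √(183.184³/(24·19.750)) = 113.878604
iter 1: u=0.804295  f(a)=+6.487e-01  f'(a)=-3.698e-01  a ← 113.878604 − (+6.487e-01/-3.698e-01) = 115.632773
iter 2: u=0.792094  f(a)=+1.529e-02  f'(a)=-3.526e-01  a ← 115.632773 − (+1.529e-02/-3.526e-01) = 115.676150
iter 3: u=0.791797  f(a)=+8.955e-06  f'(a)=-3.522e-01  a ← 115.676150 − (+8.955e-06/-3.522e-01) = 115.676175
iter 4: u=0.791797  f(a)=+3.098e-12  f'(a)=-3.522e-01  a ← 115.676175 − (+3.098e-12/-3.522e-01) = 115.676175
converged: |Δa| < 1e-12 after 4 iterations
sag = a·(cosh(S/(2a)) − 1) = 115.676175·(cosh(0.791797) − 1) = 38.195621
T_max/T_min = cosh(S/(2a)) = 1.330194

a=115.676 sag=38.196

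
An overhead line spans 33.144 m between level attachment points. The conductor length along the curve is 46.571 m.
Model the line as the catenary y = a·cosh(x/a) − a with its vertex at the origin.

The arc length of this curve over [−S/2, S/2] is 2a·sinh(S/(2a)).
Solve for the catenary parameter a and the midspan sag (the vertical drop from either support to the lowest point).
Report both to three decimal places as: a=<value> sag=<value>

seed: a₀ = √(S³/(24(L−S))) = √(33.144³/(24·13.427)) = 10.629486
iter 1: u=1.559059  f(a)=+1.730e+00  f'(a)=-3.196e+00  a ← 10.629486 − (+1.730e+00/-3.196e+00) = 11.170602
iter 2: u=1.483537  f(a)=+1.408e-01  f'(a)=-2.695e+00  a ← 11.170602 − (+1.408e-01/-2.695e+00) = 11.222863
iter 3: u=1.476629  f(a)=+1.117e-03  f'(a)=-2.652e+00  a ← 11.222863 − (+1.117e-03/-2.652e+00) = 11.223284
iter 4: u=1.476573  f(a)=+7.149e-08  f'(a)=-2.652e+00  a ← 11.223284 − (+7.149e-08/-2.652e+00) = 11.223284
iter 5: u=1.476573  f(a)=+1.421e-14  f'(a)=-2.652e+00  a ← 11.223284 − (+1.421e-14/-2.652e+00) = 11.223284
converged: |Δa| < 1e-12 after 5 iterations
sag = a·(cosh(S/(2a)) − 1) = 11.223284·(cosh(1.476573) − 1) = 14.625829
T_max/T_min = cosh(S/(2a)) = 2.303168

a=11.223 sag=14.626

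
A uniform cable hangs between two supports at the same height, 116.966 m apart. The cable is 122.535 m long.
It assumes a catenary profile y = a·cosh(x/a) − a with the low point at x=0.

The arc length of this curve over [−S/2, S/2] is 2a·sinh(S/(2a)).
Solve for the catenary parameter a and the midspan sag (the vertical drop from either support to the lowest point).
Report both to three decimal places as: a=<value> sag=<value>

a=110.193 sag=15.887

seed: a₀ = √(S³/(24(L−S))) = √(116.966³/(24·5.569)) = 109.419626
iter 1: u=0.534484  f(a)=+8.009e-02  f'(a)=-1.047e-01  a ← 109.419626 − (+8.009e-02/-1.047e-01) = 110.184348
iter 2: u=0.530774  f(a)=+8.474e-04  f'(a)=-1.025e-01  a ← 110.184348 − (+8.474e-04/-1.025e-01) = 110.192613
iter 3: u=0.530734  f(a)=+9.711e-08  f'(a)=-1.025e-01  a ← 110.192613 − (+9.711e-08/-1.025e-01) = 110.192614
iter 4: u=0.530734  f(a)=+2.842e-14  f'(a)=-1.025e-01  a ← 110.192614 − (+2.842e-14/-1.025e-01) = 110.192614
converged: |Δa| < 1e-12 after 4 iterations
sag = a·(cosh(S/(2a)) − 1) = 110.192614·(cosh(0.530734) − 1) = 15.887197
T_max/T_min = cosh(S/(2a)) = 1.144177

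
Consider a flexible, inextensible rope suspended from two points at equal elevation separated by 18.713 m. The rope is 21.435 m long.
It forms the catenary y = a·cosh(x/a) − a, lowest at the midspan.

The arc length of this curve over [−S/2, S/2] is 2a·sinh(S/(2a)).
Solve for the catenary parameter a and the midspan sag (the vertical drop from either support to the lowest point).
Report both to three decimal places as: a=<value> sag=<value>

a=10.227 sag=4.587

seed: a₀ = √(S³/(24(L−S))) = √(18.713³/(24·2.722)) = 10.015334
iter 1: u=0.934217  f(a)=+1.213e-01  f'(a)=-5.925e-01  a ← 10.015334 − (+1.213e-01/-5.925e-01) = 10.220025
iter 2: u=0.915507  f(a)=+3.818e-03  f'(a)=-5.557e-01  a ← 10.220025 − (+3.818e-03/-5.557e-01) = 10.226895
iter 3: u=0.914892  f(a)=+4.056e-06  f'(a)=-5.546e-01  a ← 10.226895 − (+4.056e-06/-5.546e-01) = 10.226902
iter 4: u=0.914891  f(a)=+4.594e-12  f'(a)=-5.546e-01  a ← 10.226902 − (+4.594e-12/-5.546e-01) = 10.226902
converged: |Δa| < 1e-12 after 4 iterations
sag = a·(cosh(S/(2a)) − 1) = 10.226902·(cosh(0.914891) − 1) = 4.587089
T_max/T_min = cosh(S/(2a)) = 1.448532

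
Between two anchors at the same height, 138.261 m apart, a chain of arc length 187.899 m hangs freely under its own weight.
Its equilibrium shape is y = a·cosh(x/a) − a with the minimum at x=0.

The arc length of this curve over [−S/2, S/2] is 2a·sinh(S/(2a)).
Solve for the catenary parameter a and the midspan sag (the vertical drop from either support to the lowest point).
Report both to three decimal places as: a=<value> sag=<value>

seed: a₀ = √(S³/(24(L−S))) = √(138.261³/(24·49.638)) = 47.101722
iter 1: u=1.467685  f(a)=+5.629e+00  f'(a)=-2.598e+00  a ← 47.101722 − (+5.629e+00/-2.598e+00) = 49.268264
iter 2: u=1.403145  f(a)=+4.117e-01  f'(a)=-2.231e+00  a ← 49.268264 − (+4.117e-01/-2.231e+00) = 49.452807
iter 3: u=1.397909  f(a)=+2.586e-03  f'(a)=-2.203e+00  a ← 49.452807 − (+2.586e-03/-2.203e+00) = 49.453981
iter 4: u=1.397875  f(a)=+1.035e-07  f'(a)=-2.203e+00  a ← 49.453981 − (+1.035e-07/-2.203e+00) = 49.453981
iter 5: u=1.397875  f(a)=+5.684e-14  f'(a)=-2.203e+00  a ← 49.453981 − (+5.684e-14/-2.203e+00) = 49.453981
converged: |Δa| < 1e-12 after 5 iterations
sag = a·(cosh(S/(2a)) − 1) = 49.453981·(cosh(1.397875) − 1) = 56.716659
T_max/T_min = cosh(S/(2a)) = 2.146857

a=49.454 sag=56.717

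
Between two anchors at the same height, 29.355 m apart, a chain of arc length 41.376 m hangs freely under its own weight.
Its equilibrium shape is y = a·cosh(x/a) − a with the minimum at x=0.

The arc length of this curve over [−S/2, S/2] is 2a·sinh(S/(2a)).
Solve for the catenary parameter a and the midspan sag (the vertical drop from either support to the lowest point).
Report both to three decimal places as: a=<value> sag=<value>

seed: a₀ = √(S³/(24(L−S))) = √(29.355³/(24·12.021)) = 9.363694
iter 1: u=1.567490  f(a)=+1.566e+00  f'(a)=-3.256e+00  a ← 9.363694 − (+1.566e+00/-3.256e+00) = 9.844658
iter 2: u=1.490910  f(a)=+1.288e-01  f'(a)=-2.741e+00  a ← 9.844658 − (+1.288e-01/-2.741e+00) = 9.891633
iter 3: u=1.483830  f(a)=+1.043e-03  f'(a)=-2.697e+00  a ← 9.891633 − (+1.043e-03/-2.697e+00) = 9.892020
iter 4: u=1.483772  f(a)=+6.957e-08  f'(a)=-2.696e+00  a ← 9.892020 − (+6.957e-08/-2.696e+00) = 9.892020
iter 5: u=1.483772  f(a)=+0.000e+00  f'(a)=-2.696e+00  a ← 9.892020 − (+0.000e+00/-2.696e+00) = 9.892020
converged: |Δa| < 1e-12 after 5 iterations
sag = a·(cosh(S/(2a)) − 1) = 9.892020·(cosh(1.483772) − 1) = 13.039299
T_max/T_min = cosh(S/(2a)) = 2.318164

a=9.892 sag=13.039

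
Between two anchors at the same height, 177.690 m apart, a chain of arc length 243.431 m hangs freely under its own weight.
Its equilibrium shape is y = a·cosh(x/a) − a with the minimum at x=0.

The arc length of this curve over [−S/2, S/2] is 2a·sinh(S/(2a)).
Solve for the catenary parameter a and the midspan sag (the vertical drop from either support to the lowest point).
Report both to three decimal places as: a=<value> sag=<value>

seed: a₀ = √(S³/(24(L−S))) = √(177.690³/(24·65.741)) = 59.630810
iter 1: u=1.489918  f(a)=+7.695e+00  f'(a)=-2.735e+00  a ← 59.630810 − (+7.695e+00/-2.735e+00) = 62.444347
iter 2: u=1.422787  f(a)=+5.781e-01  f'(a)=-2.338e+00  a ← 62.444347 − (+5.781e-01/-2.338e+00) = 62.691607
iter 3: u=1.417175  f(a)=+3.849e-03  f'(a)=-2.307e+00  a ← 62.691607 − (+3.849e-03/-2.307e+00) = 62.693276
iter 4: u=1.417138  f(a)=+1.731e-07  f'(a)=-2.307e+00  a ← 62.693276 − (+1.731e-07/-2.307e+00) = 62.693276
iter 5: u=1.417138  f(a)=+2.842e-14  f'(a)=-2.307e+00  a ← 62.693276 − (+2.842e-14/-2.307e+00) = 62.693276
converged: |Δa| < 1e-12 after 5 iterations
sag = a·(cosh(S/(2a)) − 1) = 62.693276·(cosh(1.417138) − 1) = 74.219506
T_max/T_min = cosh(S/(2a)) = 2.183851

a=62.693 sag=74.220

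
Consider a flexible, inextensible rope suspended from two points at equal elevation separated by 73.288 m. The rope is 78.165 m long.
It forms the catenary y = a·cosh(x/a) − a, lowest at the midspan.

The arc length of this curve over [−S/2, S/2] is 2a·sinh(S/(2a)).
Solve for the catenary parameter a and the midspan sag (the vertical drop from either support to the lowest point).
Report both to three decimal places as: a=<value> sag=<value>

seed: a₀ = √(S³/(24(L−S))) = √(73.288³/(24·4.877)) = 57.991896
iter 1: u=0.631881  f(a)=+9.829e-02  f'(a)=-1.750e-01  a ← 57.991896 − (+9.829e-02/-1.750e-01) = 58.553549
iter 2: u=0.625820  f(a)=+1.446e-03  f'(a)=-1.699e-01  a ← 58.553549 − (+1.446e-03/-1.699e-01) = 58.562061
iter 3: u=0.625729  f(a)=+3.235e-07  f'(a)=-1.698e-01  a ← 58.562061 − (+3.235e-07/-1.698e-01) = 58.562063
iter 4: u=0.625729  f(a)=+1.421e-14  f'(a)=-1.698e-01  a ← 58.562063 − (+1.421e-14/-1.698e-01) = 58.562063
converged: |Δa| < 1e-12 after 4 iterations
sag = a·(cosh(S/(2a)) − 1) = 58.562063·(cosh(0.625729) − 1) = 11.843597
T_max/T_min = cosh(S/(2a)) = 1.202240

a=58.562 sag=11.844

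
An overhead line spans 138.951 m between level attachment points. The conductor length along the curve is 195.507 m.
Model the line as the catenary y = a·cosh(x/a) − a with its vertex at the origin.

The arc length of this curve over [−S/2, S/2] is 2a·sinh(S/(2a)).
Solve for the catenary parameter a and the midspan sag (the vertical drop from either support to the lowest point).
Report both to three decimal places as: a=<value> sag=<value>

a=46.952 sag=61.493

seed: a₀ = √(S³/(24(L−S))) = √(138.951³/(24·56.556)) = 44.457757
iter 1: u=1.562731  f(a)=+7.321e+00  f'(a)=-3.222e+00  a ← 44.457757 − (+7.321e+00/-3.222e+00) = 46.729829
iter 2: u=1.486748  f(a)=+5.987e-01  f'(a)=-2.715e+00  a ← 46.729829 − (+5.987e-01/-2.715e+00) = 46.950340
iter 3: u=1.479766  f(a)=+4.791e-03  f'(a)=-2.672e+00  a ← 46.950340 − (+4.791e-03/-2.672e+00) = 46.952133
iter 4: u=1.479709  f(a)=+3.123e-07  f'(a)=-2.671e+00  a ← 46.952133 − (+3.123e-07/-2.671e+00) = 46.952133
iter 5: u=1.479709  f(a)=-2.842e-14  f'(a)=-2.671e+00  a ← 46.952133 − (-2.842e-14/-2.671e+00) = 46.952133
converged: |Δa| < 1e-12 after 5 iterations
sag = a·(cosh(S/(2a)) − 1) = 46.952133·(cosh(1.479709) − 1) = 61.492551
T_max/T_min = cosh(S/(2a)) = 2.309686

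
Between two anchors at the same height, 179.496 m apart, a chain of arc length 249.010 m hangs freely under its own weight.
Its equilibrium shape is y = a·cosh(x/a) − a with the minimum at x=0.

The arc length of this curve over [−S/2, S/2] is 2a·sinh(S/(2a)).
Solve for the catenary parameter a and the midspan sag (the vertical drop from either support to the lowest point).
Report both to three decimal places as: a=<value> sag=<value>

a=62.031 sag=77.071

seed: a₀ = √(S³/(24(L−S))) = √(179.496³/(24·69.514)) = 58.876285
iter 1: u=1.524349  f(a)=+8.538e+00  f'(a)=-2.958e+00  a ← 58.876285 − (+8.538e+00/-2.958e+00) = 61.763026
iter 2: u=1.453102  f(a)=+6.681e-01  f'(a)=-2.511e+00  a ← 61.763026 − (+6.681e-01/-2.511e+00) = 62.029063
iter 3: u=1.446870  f(a)=+4.858e-03  f'(a)=-2.475e+00  a ← 62.029063 − (+4.858e-03/-2.475e+00) = 62.031027
iter 4: u=1.446824  f(a)=+2.611e-07  f'(a)=-2.475e+00  a ← 62.031027 − (+2.611e-07/-2.475e+00) = 62.031027
iter 5: u=1.446824  f(a)=+2.842e-14  f'(a)=-2.475e+00  a ← 62.031027 − (+2.842e-14/-2.475e+00) = 62.031027
converged: |Δa| < 1e-12 after 5 iterations
sag = a·(cosh(S/(2a)) − 1) = 62.031027·(cosh(1.446824) − 1) = 77.070890
T_max/T_min = cosh(S/(2a)) = 2.242457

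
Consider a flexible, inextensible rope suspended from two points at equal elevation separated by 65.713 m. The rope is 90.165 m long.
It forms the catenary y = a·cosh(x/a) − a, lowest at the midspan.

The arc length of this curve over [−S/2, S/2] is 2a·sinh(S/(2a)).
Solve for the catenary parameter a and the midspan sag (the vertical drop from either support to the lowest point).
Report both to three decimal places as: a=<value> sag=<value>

a=23.125 sag=27.543

seed: a₀ = √(S³/(24(L−S))) = √(65.713³/(24·24.452)) = 21.989438
iter 1: u=1.494195  f(a)=+2.879e+00  f'(a)=-2.762e+00  a ← 21.989438 − (+2.879e+00/-2.762e+00) = 23.031988
iter 2: u=1.426559  f(a)=+2.174e-01  f'(a)=-2.359e+00  a ← 23.031988 − (+2.174e-01/-2.359e+00) = 23.124157
iter 3: u=1.420873  f(a)=+1.464e-03  f'(a)=-2.327e+00  a ← 23.124157 − (+1.464e-03/-2.327e+00) = 23.124786
iter 4: u=1.420835  f(a)=+6.733e-08  f'(a)=-2.327e+00  a ← 23.124786 − (+6.733e-08/-2.327e+00) = 23.124786
iter 5: u=1.420835  f(a)=+1.421e-14  f'(a)=-2.327e+00  a ← 23.124786 − (+1.421e-14/-2.327e+00) = 23.124786
converged: |Δa| < 1e-12 after 5 iterations
sag = a·(cosh(S/(2a)) − 1) = 23.124786·(cosh(1.420835) − 1) = 27.542635
T_max/T_min = cosh(S/(2a)) = 2.191044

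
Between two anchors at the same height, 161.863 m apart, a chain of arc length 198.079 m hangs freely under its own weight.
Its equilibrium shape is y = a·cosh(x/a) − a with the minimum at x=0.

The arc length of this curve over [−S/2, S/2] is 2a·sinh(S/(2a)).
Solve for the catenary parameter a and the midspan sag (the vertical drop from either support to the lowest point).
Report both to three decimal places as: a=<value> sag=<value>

seed: a₀ = √(S³/(24(L−S))) = √(161.863³/(24·36.216)) = 69.849856
iter 1: u=1.158649  f(a)=+2.510e+00  f'(a)=-1.183e+00  a ← 69.849856 − (+2.510e+00/-1.183e+00) = 71.971639
iter 2: u=1.124492  f(a)=+1.189e-01  f'(a)=-1.073e+00  a ← 71.971639 − (+1.189e-01/-1.073e+00) = 72.082427
iter 3: u=1.122763  f(a)=+2.963e-04  f'(a)=-1.068e+00  a ← 72.082427 − (+2.963e-04/-1.068e+00) = 72.082705
iter 4: u=1.122759  f(a)=+1.849e-09  f'(a)=-1.068e+00  a ← 72.082705 − (+1.849e-09/-1.068e+00) = 72.082705
iter 5: u=1.122759  f(a)=+2.842e-14  f'(a)=-1.068e+00  a ← 72.082705 − (+2.842e-14/-1.068e+00) = 72.082705
converged: |Δa| < 1e-12 after 5 iterations
sag = a·(cosh(S/(2a)) − 1) = 72.082705·(cosh(1.122759) − 1) = 50.411127
T_max/T_min = cosh(S/(2a)) = 1.699351

a=72.083 sag=50.411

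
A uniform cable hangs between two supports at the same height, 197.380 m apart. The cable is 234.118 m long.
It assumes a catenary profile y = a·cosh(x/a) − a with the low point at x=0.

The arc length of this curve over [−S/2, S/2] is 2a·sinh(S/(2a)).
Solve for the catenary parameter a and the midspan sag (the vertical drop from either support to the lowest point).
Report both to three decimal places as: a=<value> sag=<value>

seed: a₀ = √(S³/(24(L−S))) = √(197.380³/(24·36.738)) = 93.388057
iter 1: u=1.056773  f(a)=+2.107e+00  f'(a)=-8.782e-01  a ← 93.388057 − (+2.107e+00/-8.782e-01) = 95.786982
iter 2: u=1.030307  f(a)=+8.391e-02  f'(a)=-8.095e-01  a ← 95.786982 − (+8.391e-02/-8.095e-01) = 95.890633
iter 3: u=1.029193  f(a)=+1.453e-04  f'(a)=-8.067e-01  a ← 95.890633 − (+1.453e-04/-8.067e-01) = 95.890813
iter 4: u=1.029191  f(a)=+4.377e-10  f'(a)=-8.067e-01  a ← 95.890813 − (+4.377e-10/-8.067e-01) = 95.890813
iter 5: u=1.029191  f(a)=-2.842e-14  f'(a)=-8.067e-01  a ← 95.890813 − (-2.842e-14/-8.067e-01) = 95.890813
converged: |Δa| < 1e-12 after 5 iterations
sag = a·(cosh(S/(2a)) − 1) = 95.890813·(cosh(1.029191) − 1) = 55.429567
T_max/T_min = cosh(S/(2a)) = 1.578049

a=95.891 sag=55.430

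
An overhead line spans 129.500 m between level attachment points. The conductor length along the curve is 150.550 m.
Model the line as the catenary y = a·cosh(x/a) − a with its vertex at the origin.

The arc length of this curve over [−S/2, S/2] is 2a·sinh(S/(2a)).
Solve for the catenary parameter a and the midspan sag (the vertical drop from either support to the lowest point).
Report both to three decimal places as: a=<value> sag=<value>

seed: a₀ = √(S³/(24(L−S))) = √(129.500³/(24·21.050)) = 65.565138
iter 1: u=0.987568  f(a)=+1.051e+00  f'(a)=-7.070e-01  a ← 65.565138 − (+1.051e+00/-7.070e-01) = 67.051307
iter 2: u=0.965678  f(a)=+3.678e-02  f'(a)=-6.582e-01  a ← 67.051307 − (+3.678e-02/-6.582e-01) = 67.107191
iter 3: u=0.964874  f(a)=+4.872e-05  f'(a)=-6.565e-01  a ← 67.107191 − (+4.872e-05/-6.565e-01) = 67.107265
iter 4: u=0.964873  f(a)=+8.575e-11  f'(a)=-6.565e-01  a ← 67.107265 − (+8.575e-11/-6.565e-01) = 67.107265
iter 5: u=0.964873  f(a)=-2.842e-14  f'(a)=-6.565e-01  a ← 67.107265 − (-2.842e-14/-6.565e-01) = 67.107265
converged: |Δa| < 1e-12 after 5 iterations
sag = a·(cosh(S/(2a)) − 1) = 67.107265·(cosh(0.964873) − 1) = 33.737718
T_max/T_min = cosh(S/(2a)) = 1.502743

a=67.107 sag=33.738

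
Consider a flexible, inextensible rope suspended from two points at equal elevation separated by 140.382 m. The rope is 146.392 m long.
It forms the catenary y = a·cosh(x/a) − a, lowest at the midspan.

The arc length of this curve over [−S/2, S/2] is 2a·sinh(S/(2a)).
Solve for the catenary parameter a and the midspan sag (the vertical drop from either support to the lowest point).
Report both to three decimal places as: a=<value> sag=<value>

a=139.373 sag=18.052

seed: a₀ = √(S³/(24(L−S))) = √(140.382³/(24·6.010)) = 138.491871
iter 1: u=0.506824  f(a)=+7.766e-02  f'(a)=-8.904e-02  a ← 138.491871 − (+7.766e-02/-8.904e-02) = 139.364080
iter 2: u=0.503652  f(a)=+7.398e-04  f'(a)=-8.735e-02  a ← 139.364080 − (+7.398e-04/-8.735e-02) = 139.372550
iter 3: u=0.503621  f(a)=+6.856e-08  f'(a)=-8.734e-02  a ← 139.372550 − (+6.856e-08/-8.734e-02) = 139.372550
iter 4: u=0.503621  f(a)=-5.684e-14  f'(a)=-8.734e-02  a ← 139.372550 − (-5.684e-14/-8.734e-02) = 139.372550
converged: |Δa| < 1e-12 after 4 iterations
sag = a·(cosh(S/(2a)) − 1) = 139.372550·(cosh(0.503621) − 1) = 18.051597
T_max/T_min = cosh(S/(2a)) = 1.129520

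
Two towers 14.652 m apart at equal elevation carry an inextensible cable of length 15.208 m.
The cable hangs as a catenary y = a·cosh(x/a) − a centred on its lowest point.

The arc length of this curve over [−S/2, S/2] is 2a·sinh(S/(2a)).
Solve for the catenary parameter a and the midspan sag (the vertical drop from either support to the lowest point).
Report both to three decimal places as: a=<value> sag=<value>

seed: a₀ = √(S³/(24(L−S))) = √(14.652³/(24·0.556)) = 15.353322
iter 1: u=0.477161  f(a)=+6.364e-03  f'(a)=-7.409e-02  a ← 15.353322 − (+6.364e-03/-7.409e-02) = 15.439217
iter 2: u=0.474506  f(a)=+5.380e-05  f'(a)=-7.284e-02  a ← 15.439217 − (+5.380e-05/-7.284e-02) = 15.439956
iter 3: u=0.474483  f(a)=+3.918e-09  f'(a)=-7.283e-02  a ← 15.439956 − (+3.918e-09/-7.283e-02) = 15.439956
iter 4: u=0.474483  f(a)=+0.000e+00  f'(a)=-7.283e-02  a ← 15.439956 − (+0.000e+00/-7.283e-02) = 15.439956
converged: |Δa| < 1e-12 after 4 iterations
sag = a·(cosh(S/(2a)) − 1) = 15.439956·(cosh(0.474483) − 1) = 1.770885
T_max/T_min = cosh(S/(2a)) = 1.114695

a=15.440 sag=1.771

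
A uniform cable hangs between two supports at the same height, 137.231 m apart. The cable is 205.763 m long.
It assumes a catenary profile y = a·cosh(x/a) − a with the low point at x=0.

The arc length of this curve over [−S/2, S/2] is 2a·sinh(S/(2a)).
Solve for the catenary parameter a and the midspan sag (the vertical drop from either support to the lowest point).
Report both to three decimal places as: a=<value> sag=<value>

seed: a₀ = √(S³/(24(L−S))) = √(137.231³/(24·68.532)) = 39.639304
iter 1: u=1.730997  f(a)=+1.103e+01  f'(a)=-4.611e+00  a ← 39.639304 − (+1.103e+01/-4.611e+00) = 42.031602
iter 2: u=1.632474  f(a)=+1.078e+00  f'(a)=-3.751e+00  a ← 42.031602 − (+1.078e+00/-3.751e+00) = 42.318905
iter 3: u=1.621391  f(a)=+1.274e-02  f'(a)=-3.662e+00  a ← 42.318905 − (+1.274e-02/-3.662e+00) = 42.322383
iter 4: u=1.621258  f(a)=+1.827e-06  f'(a)=-3.661e+00  a ← 42.322383 − (+1.827e-06/-3.661e+00) = 42.322384
iter 5: u=1.621258  f(a)=+5.684e-14  f'(a)=-3.661e+00  a ← 42.322384 − (+5.684e-14/-3.661e+00) = 42.322384
converged: |Δa| < 1e-12 after 5 iterations
sag = a·(cosh(S/(2a)) − 1) = 42.322384·(cosh(1.621258) − 1) = 68.924132
T_max/T_min = cosh(S/(2a)) = 2.628550

a=42.322 sag=68.924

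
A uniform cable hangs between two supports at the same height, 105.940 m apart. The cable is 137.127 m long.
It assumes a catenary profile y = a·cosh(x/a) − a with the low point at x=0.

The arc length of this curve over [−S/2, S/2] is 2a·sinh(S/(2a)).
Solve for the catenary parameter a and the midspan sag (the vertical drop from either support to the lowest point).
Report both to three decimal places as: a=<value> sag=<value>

seed: a₀ = √(S³/(24(L−S))) = √(105.940³/(24·31.187)) = 39.856351
iter 1: u=1.329023  f(a)=+2.873e+00  f'(a)=-1.859e+00  a ← 39.856351 − (+2.873e+00/-1.859e+00) = 41.401465
iter 2: u=1.279423  f(a)=+1.755e-01  f'(a)=-1.639e+00  a ← 41.401465 − (+1.755e-01/-1.639e+00) = 41.508583
iter 3: u=1.276122  f(a)=+7.494e-04  f'(a)=-1.625e+00  a ← 41.508583 − (+7.494e-04/-1.625e+00) = 41.509044
iter 4: u=1.276107  f(a)=+1.379e-08  f'(a)=-1.625e+00  a ← 41.509044 − (+1.379e-08/-1.625e+00) = 41.509044
iter 5: u=1.276107  f(a)=+0.000e+00  f'(a)=-1.625e+00  a ← 41.509044 − (+0.000e+00/-1.625e+00) = 41.509044
converged: |Δa| < 1e-12 after 5 iterations
sag = a·(cosh(S/(2a)) − 1) = 41.509044·(cosh(1.276107) − 1) = 38.640530
T_max/T_min = cosh(S/(2a)) = 1.930894

a=41.509 sag=38.641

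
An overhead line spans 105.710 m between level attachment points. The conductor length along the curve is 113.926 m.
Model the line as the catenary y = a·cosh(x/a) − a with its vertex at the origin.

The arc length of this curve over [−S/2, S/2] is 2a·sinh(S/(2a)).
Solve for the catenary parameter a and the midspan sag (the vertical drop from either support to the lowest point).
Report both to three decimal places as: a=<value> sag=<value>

seed: a₀ = √(S³/(24(L−S))) = √(105.710³/(24·8.216)) = 77.399521
iter 1: u=0.682885  f(a)=+1.937e-01  f'(a)=-2.224e-01  a ← 77.399521 − (+1.937e-01/-2.224e-01) = 78.270647
iter 2: u=0.675285  f(a)=+3.319e-03  f'(a)=-2.148e-01  a ← 78.270647 − (+3.319e-03/-2.148e-01) = 78.286098
iter 3: u=0.675152  f(a)=+1.012e-06  f'(a)=-2.147e-01  a ← 78.286098 − (+1.012e-06/-2.147e-01) = 78.286102
iter 4: u=0.675152  f(a)=+9.948e-14  f'(a)=-2.147e-01  a ← 78.286102 − (+9.948e-14/-2.147e-01) = 78.286102
converged: |Δa| < 1e-12 after 4 iterations
sag = a·(cosh(S/(2a)) − 1) = 78.286102·(cosh(0.675152) − 1) = 18.530721
T_max/T_min = cosh(S/(2a)) = 1.236705

a=78.286 sag=18.531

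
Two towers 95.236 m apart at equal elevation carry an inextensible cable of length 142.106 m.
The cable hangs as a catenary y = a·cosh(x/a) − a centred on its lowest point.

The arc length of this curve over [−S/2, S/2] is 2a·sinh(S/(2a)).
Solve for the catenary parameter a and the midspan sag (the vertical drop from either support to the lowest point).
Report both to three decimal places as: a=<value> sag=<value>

seed: a₀ = √(S³/(24(L−S))) = √(95.236³/(24·46.870)) = 27.710772
iter 1: u=1.718393  f(a)=+7.427e+00  f'(a)=-4.493e+00  a ← 27.710772 − (+7.427e+00/-4.493e+00) = 29.363807
iter 2: u=1.621656  f(a)=+7.165e-01  f'(a)=-3.664e+00  a ← 29.363807 − (+7.165e-01/-3.664e+00) = 29.559327
iter 3: u=1.610930  f(a)=+8.239e-03  f'(a)=-3.581e+00  a ← 29.559327 − (+8.239e-03/-3.581e+00) = 29.561628
iter 4: u=1.610804  f(a)=+1.117e-06  f'(a)=-3.580e+00  a ← 29.561628 − (+1.117e-06/-3.580e+00) = 29.561628
iter 5: u=1.610804  f(a)=+0.000e+00  f'(a)=-3.580e+00  a ← 29.561628 − (+0.000e+00/-3.580e+00) = 29.561628
converged: |Δa| < 1e-12 after 5 iterations
sag = a·(cosh(S/(2a)) − 1) = 29.561628·(cosh(1.610804) − 1) = 47.395624
T_max/T_min = cosh(S/(2a)) = 2.603282

a=29.562 sag=47.396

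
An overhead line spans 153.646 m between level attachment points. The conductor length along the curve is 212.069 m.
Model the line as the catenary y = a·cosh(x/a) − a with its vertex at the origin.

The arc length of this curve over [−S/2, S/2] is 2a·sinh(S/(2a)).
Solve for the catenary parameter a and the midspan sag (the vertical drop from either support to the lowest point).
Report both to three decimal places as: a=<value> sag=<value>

seed: a₀ = √(S³/(24(L−S))) = √(153.646³/(24·58.423)) = 50.860935
iter 1: u=1.510452  f(a)=+7.038e+00  f'(a)=-2.866e+00  a ← 50.860935 − (+7.038e+00/-2.866e+00) = 53.316656
iter 2: u=1.440882  f(a)=+5.419e-01  f'(a)=-2.440e+00  a ← 53.316656 − (+5.419e-01/-2.440e+00) = 53.538701
iter 3: u=1.434906  f(a)=+3.804e-03  f'(a)=-2.406e+00  a ← 53.538701 − (+3.804e-03/-2.406e+00) = 53.540282
iter 4: u=1.434864  f(a)=+1.903e-07  f'(a)=-2.406e+00  a ← 53.540282 − (+1.903e-07/-2.406e+00) = 53.540282
iter 5: u=1.434864  f(a)=+0.000e+00  f'(a)=-2.406e+00  a ← 53.540282 − (+0.000e+00/-2.406e+00) = 53.540282
converged: |Δa| < 1e-12 after 5 iterations
sag = a·(cosh(S/(2a)) − 1) = 53.540282·(cosh(1.434864) − 1) = 65.244721
T_max/T_min = cosh(S/(2a)) = 2.218610

a=53.540 sag=65.245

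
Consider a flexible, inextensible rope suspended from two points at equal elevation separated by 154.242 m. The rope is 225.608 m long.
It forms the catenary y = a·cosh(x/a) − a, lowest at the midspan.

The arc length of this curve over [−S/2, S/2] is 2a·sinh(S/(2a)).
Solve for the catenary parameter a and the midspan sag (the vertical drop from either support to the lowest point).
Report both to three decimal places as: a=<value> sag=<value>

seed: a₀ = √(S³/(24(L−S))) = √(154.242³/(24·71.366)) = 46.286322
iter 1: u=1.666173  f(a)=+1.059e+01  f'(a)=-4.029e+00  a ← 46.286322 − (+1.059e+01/-4.029e+00) = 48.913874
iter 2: u=1.576669  f(a)=+9.684e-01  f'(a)=-3.323e+00  a ← 48.913874 − (+9.684e-01/-3.323e+00) = 49.205302
iter 3: u=1.567331  f(a)=+9.904e-03  f'(a)=-3.255e+00  a ← 49.205302 − (+9.904e-03/-3.255e+00) = 49.208345
iter 4: u=1.567234  f(a)=+1.059e-06  f'(a)=-3.255e+00  a ← 49.208345 − (+1.059e-06/-3.255e+00) = 49.208345
iter 5: u=1.567234  f(a)=+2.842e-14  f'(a)=-3.255e+00  a ← 49.208345 − (+2.842e-14/-3.255e+00) = 49.208345
converged: |Δa| < 1e-12 after 5 iterations
sag = a·(cosh(S/(2a)) − 1) = 49.208345·(cosh(1.567234) − 1) = 73.861569
T_max/T_min = cosh(S/(2a)) = 2.500997

a=49.208 sag=73.862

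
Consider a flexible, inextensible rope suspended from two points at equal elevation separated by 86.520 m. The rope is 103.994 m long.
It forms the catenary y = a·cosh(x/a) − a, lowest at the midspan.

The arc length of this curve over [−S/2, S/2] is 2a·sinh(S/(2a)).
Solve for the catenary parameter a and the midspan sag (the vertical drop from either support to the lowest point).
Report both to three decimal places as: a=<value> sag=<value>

seed: a₀ = √(S³/(24(L−S))) = √(86.520³/(24·17.474)) = 39.298229
iter 1: u=1.100813  f(a)=+1.090e+00  f'(a)=-1.002e+00  a ← 39.298229 − (+1.090e+00/-1.002e+00) = 40.386038
iter 2: u=1.071162  f(a)=+4.689e-02  f'(a)=-9.173e-01  a ← 40.386038 − (+4.689e-02/-9.173e-01) = 40.437154
iter 3: u=1.069808  f(a)=+9.544e-05  f'(a)=-9.136e-01  a ← 40.437154 − (+9.544e-05/-9.136e-01) = 40.437258
iter 4: u=1.069805  f(a)=+3.972e-10  f'(a)=-9.136e-01  a ← 40.437258 − (+3.972e-10/-9.136e-01) = 40.437258
iter 5: u=1.069805  f(a)=+0.000e+00  f'(a)=-9.136e-01  a ← 40.437258 − (+0.000e+00/-9.136e-01) = 40.437258
converged: |Δa| < 1e-12 after 5 iterations
sag = a·(cosh(S/(2a)) − 1) = 40.437258·(cosh(1.069805) − 1) = 25.432764
T_max/T_min = cosh(S/(2a)) = 1.628944

a=40.437 sag=25.433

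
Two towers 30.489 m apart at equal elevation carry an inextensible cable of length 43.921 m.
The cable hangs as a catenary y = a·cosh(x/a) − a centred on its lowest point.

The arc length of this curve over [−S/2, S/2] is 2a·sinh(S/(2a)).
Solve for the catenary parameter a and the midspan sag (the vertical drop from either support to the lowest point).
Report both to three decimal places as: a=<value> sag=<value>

seed: a₀ = √(S³/(24(L−S))) = √(30.489³/(24·13.432)) = 9.376458
iter 1: u=1.625827  f(a)=+1.891e+00  f'(a)=-3.697e+00  a ← 9.376458 − (+1.891e+00/-3.697e+00) = 9.887937
iter 2: u=1.541727  f(a)=+1.658e-01  f'(a)=-3.075e+00  a ← 9.887937 − (+1.658e-01/-3.075e+00) = 9.941842
iter 3: u=1.533368  f(a)=+1.544e-03  f'(a)=-3.018e+00  a ← 9.941842 − (+1.544e-03/-3.018e+00) = 9.942354
iter 4: u=1.533289  f(a)=+1.367e-07  f'(a)=-3.018e+00  a ← 9.942354 − (+1.367e-07/-3.018e+00) = 9.942354
iter 5: u=1.533289  f(a)=+7.105e-15  f'(a)=-3.018e+00  a ← 9.942354 − (+7.105e-15/-3.018e+00) = 9.942354
converged: |Δa| < 1e-12 after 5 iterations
sag = a·(cosh(S/(2a)) − 1) = 9.942354·(cosh(1.533289) − 1) = 14.163952
T_max/T_min = cosh(S/(2a)) = 2.424608

a=9.942 sag=14.164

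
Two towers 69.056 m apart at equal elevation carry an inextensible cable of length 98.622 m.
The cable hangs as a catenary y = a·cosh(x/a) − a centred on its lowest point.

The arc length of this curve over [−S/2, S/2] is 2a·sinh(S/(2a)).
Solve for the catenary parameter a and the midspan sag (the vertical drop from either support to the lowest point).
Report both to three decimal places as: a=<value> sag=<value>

seed: a₀ = √(S³/(24(L−S))) = √(69.056³/(24·29.566)) = 21.542704
iter 1: u=1.602770  f(a)=+4.038e+00  f'(a)=-3.518e+00  a ← 21.542704 − (+4.038e+00/-3.518e+00) = 22.690653
iter 2: u=1.521684  f(a)=+3.452e-01  f'(a)=-2.940e+00  a ← 22.690653 − (+3.452e-01/-2.940e+00) = 22.808090
iter 3: u=1.513849  f(a)=+3.045e-03  f'(a)=-2.888e+00  a ← 22.808090 − (+3.045e-03/-2.888e+00) = 22.809144
iter 4: u=1.513779  f(a)=+2.414e-07  f'(a)=-2.888e+00  a ← 22.809144 − (+2.414e-07/-2.888e+00) = 22.809144
iter 5: u=1.513779  f(a)=+2.842e-14  f'(a)=-2.888e+00  a ← 22.809144 − (+2.842e-14/-2.888e+00) = 22.809144
converged: |Δa| < 1e-12 after 5 iterations
sag = a·(cosh(S/(2a)) − 1) = 22.809144·(cosh(1.513779) − 1) = 31.521619
T_max/T_min = cosh(S/(2a)) = 2.381973

a=22.809 sag=31.522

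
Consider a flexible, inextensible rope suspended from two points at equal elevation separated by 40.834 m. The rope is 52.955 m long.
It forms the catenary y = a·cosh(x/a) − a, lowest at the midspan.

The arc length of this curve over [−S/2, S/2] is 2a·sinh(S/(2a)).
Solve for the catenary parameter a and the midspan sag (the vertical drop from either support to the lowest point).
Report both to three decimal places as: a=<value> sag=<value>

seed: a₀ = √(S³/(24(L−S))) = √(40.834³/(24·12.121)) = 15.298824
iter 1: u=1.334547  f(a)=+1.126e+00  f'(a)=-1.885e+00  a ← 15.298824 − (+1.126e+00/-1.885e+00) = 15.896228
iter 2: u=1.284393  f(a)=+6.933e-02  f'(a)=-1.660e+00  a ← 15.896228 − (+6.933e-02/-1.660e+00) = 15.938001
iter 3: u=1.281026  f(a)=+3.008e-04  f'(a)=-1.645e+00  a ← 15.938001 − (+3.008e-04/-1.645e+00) = 15.938184
iter 4: u=1.281012  f(a)=+5.719e-09  f'(a)=-1.645e+00  a ← 15.938184 − (+5.719e-09/-1.645e+00) = 15.938184
iter 5: u=1.281012  f(a)=+1.421e-14  f'(a)=-1.645e+00  a ← 15.938184 − (+1.421e-14/-1.645e+00) = 15.938184
converged: |Δa| < 1e-12 after 5 iterations
sag = a·(cosh(S/(2a)) − 1) = 15.938184·(cosh(1.281012) − 1) = 14.966245
T_max/T_min = cosh(S/(2a)) = 1.939018

a=15.938 sag=14.966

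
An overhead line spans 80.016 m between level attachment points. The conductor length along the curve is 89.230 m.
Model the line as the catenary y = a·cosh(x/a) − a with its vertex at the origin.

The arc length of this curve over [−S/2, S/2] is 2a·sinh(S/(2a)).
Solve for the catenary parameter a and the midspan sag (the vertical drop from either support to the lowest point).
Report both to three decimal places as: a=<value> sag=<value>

a=48.942 sag=17.283

seed: a₀ = √(S³/(24(L−S))) = √(80.016³/(24·9.214)) = 48.132180
iter 1: u=0.831211  f(a)=+3.236e-01  f'(a)=-4.100e-01  a ← 48.132180 − (+3.236e-01/-4.100e-01) = 48.921470
iter 2: u=0.817800  f(a)=+8.131e-03  f'(a)=-3.896e-01  a ← 48.921470 − (+8.131e-03/-3.896e-01) = 48.942340
iter 3: u=0.817452  f(a)=+5.428e-06  f'(a)=-3.891e-01  a ← 48.942340 − (+5.428e-06/-3.891e-01) = 48.942354
iter 4: u=0.817451  f(a)=+2.416e-12  f'(a)=-3.891e-01  a ← 48.942354 − (+2.416e-12/-3.891e-01) = 48.942354
converged: |Δa| < 1e-12 after 4 iterations
sag = a·(cosh(S/(2a)) − 1) = 48.942354·(cosh(0.817451) − 1) = 17.283413
T_max/T_min = cosh(S/(2a)) = 1.353138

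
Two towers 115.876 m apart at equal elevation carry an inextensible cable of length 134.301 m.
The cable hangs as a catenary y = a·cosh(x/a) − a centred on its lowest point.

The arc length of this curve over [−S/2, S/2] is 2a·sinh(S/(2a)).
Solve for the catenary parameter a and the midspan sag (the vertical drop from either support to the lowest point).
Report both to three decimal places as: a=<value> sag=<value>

seed: a₀ = √(S³/(24(L−S))) = √(115.876³/(24·18.425)) = 59.317232
iter 1: u=0.976748  f(a)=+8.991e-01  f'(a)=-6.826e-01  a ← 59.317232 − (+8.991e-01/-6.826e-01) = 60.634535
iter 2: u=0.955528  f(a)=+3.082e-02  f'(a)=-6.365e-01  a ← 60.634535 − (+3.082e-02/-6.365e-01) = 60.682964
iter 3: u=0.954765  f(a)=+3.908e-05  f'(a)=-6.349e-01  a ← 60.682964 − (+3.908e-05/-6.349e-01) = 60.683025
iter 4: u=0.954765  f(a)=+6.298e-11  f'(a)=-6.349e-01  a ← 60.683025 − (+6.298e-11/-6.349e-01) = 60.683025
iter 5: u=0.954765  f(a)=-2.842e-14  f'(a)=-6.349e-01  a ← 60.683025 − (-2.842e-14/-6.349e-01) = 60.683025
converged: |Δa| < 1e-12 after 5 iterations
sag = a·(cosh(S/(2a)) − 1) = 60.683025·(cosh(0.954765) − 1) = 29.824539
T_max/T_min = cosh(S/(2a)) = 1.491481

a=60.683 sag=29.825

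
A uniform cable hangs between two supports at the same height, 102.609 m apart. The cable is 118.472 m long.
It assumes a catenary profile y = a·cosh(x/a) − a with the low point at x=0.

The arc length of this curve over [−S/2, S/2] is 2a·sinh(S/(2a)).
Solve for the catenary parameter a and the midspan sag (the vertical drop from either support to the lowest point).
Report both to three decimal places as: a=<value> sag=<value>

a=54.463 sag=26.005

seed: a₀ = √(S³/(24(L−S))) = √(102.609³/(24·15.863)) = 53.269657
iter 1: u=0.963109  f(a)=+7.522e-01  f'(a)=-6.527e-01  a ← 53.269657 − (+7.522e-01/-6.527e-01) = 54.422089
iter 2: u=0.942715  f(a)=+2.510e-02  f'(a)=-6.098e-01  a ← 54.422089 − (+2.510e-02/-6.098e-01) = 54.463254
iter 3: u=0.942002  f(a)=+3.009e-05  f'(a)=-6.083e-01  a ← 54.463254 − (+3.009e-05/-6.083e-01) = 54.463304
iter 4: u=0.942001  f(a)=+4.337e-11  f'(a)=-6.083e-01  a ← 54.463304 − (+4.337e-11/-6.083e-01) = 54.463304
iter 5: u=0.942001  f(a)=-1.421e-14  f'(a)=-6.083e-01  a ← 54.463304 − (-1.421e-14/-6.083e-01) = 54.463304
converged: |Δa| < 1e-12 after 5 iterations
sag = a·(cosh(S/(2a)) − 1) = 54.463304·(cosh(0.942001) − 1) = 26.005045
T_max/T_min = cosh(S/(2a)) = 1.477478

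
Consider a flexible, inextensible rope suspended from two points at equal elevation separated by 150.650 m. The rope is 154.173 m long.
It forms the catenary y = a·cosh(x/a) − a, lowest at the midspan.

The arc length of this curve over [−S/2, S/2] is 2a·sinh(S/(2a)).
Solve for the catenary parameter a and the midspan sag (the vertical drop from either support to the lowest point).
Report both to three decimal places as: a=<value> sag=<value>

a=201.792 sag=14.223

seed: a₀ = √(S³/(24(L−S))) = √(150.650³/(24·3.523)) = 201.090596
iter 1: u=0.374582  f(a)=+2.480e-02  f'(a)=-3.553e-02  a ← 201.090596 − (+2.480e-02/-3.553e-02) = 201.788501
iter 2: u=0.373287  f(a)=+1.297e-04  f'(a)=-3.516e-02  a ← 201.788501 − (+1.297e-04/-3.516e-02) = 201.792190
iter 3: u=0.373280  f(a)=+3.589e-09  f'(a)=-3.516e-02  a ← 201.792190 − (+3.589e-09/-3.516e-02) = 201.792190
iter 4: u=0.373280  f(a)=+2.842e-14  f'(a)=-3.516e-02  a ← 201.792190 − (+2.842e-14/-3.516e-02) = 201.792190
converged: |Δa| < 1e-12 after 4 iterations
sag = a·(cosh(S/(2a)) − 1) = 201.792190·(cosh(0.373280) − 1) = 14.222662
T_max/T_min = cosh(S/(2a)) = 1.070482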